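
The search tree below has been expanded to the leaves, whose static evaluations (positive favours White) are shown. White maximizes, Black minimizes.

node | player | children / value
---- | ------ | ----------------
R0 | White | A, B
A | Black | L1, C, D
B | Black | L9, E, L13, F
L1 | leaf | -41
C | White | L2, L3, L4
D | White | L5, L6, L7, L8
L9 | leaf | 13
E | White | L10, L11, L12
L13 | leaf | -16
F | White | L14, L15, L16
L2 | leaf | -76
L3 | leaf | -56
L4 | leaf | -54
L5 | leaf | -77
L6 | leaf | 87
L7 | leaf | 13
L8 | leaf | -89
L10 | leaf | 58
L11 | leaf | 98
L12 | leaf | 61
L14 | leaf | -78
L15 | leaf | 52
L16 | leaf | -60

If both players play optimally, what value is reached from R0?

-16

C (White): max(-76, -56, -54) = -54
D (White): max(-77, 87, 13, -89) = 87
A (Black): min(-41, -54, 87) = -54
E (White): max(58, 98, 61) = 98
F (White): max(-78, 52, -60) = 52
B (Black): min(13, 98, -16, 52) = -16
R0 (White): max(-54, -16) = -16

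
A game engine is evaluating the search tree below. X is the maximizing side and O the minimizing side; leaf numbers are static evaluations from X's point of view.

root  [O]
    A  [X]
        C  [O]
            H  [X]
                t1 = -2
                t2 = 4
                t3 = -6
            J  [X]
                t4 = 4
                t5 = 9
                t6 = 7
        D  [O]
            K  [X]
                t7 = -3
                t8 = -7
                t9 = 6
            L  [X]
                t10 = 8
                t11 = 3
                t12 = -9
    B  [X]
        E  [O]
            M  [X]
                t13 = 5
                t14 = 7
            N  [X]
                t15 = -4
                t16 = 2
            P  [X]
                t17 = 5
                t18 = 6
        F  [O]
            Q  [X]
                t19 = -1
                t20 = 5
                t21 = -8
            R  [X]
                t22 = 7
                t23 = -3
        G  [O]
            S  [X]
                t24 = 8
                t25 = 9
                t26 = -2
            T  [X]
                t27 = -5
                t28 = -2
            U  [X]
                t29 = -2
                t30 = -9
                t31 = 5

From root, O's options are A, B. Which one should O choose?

H (X): max(-2, 4, -6) = 4
J (X): max(4, 9, 7) = 9
C (O): min(4, 9) = 4
K (X): max(-3, -7, 6) = 6
L (X): max(8, 3, -9) = 8
D (O): min(6, 8) = 6
A (X): max(4, 6) = 6
M (X): max(5, 7) = 7
N (X): max(-4, 2) = 2
P (X): max(5, 6) = 6
E (O): min(7, 2, 6) = 2
Q (X): max(-1, 5, -8) = 5
R (X): max(7, -3) = 7
F (O): min(5, 7) = 5
S (X): max(8, 9, -2) = 9
T (X): max(-5, -2) = -2
U (X): max(-2, -9, 5) = 5
G (O): min(9, -2, 5) = -2
B (X): max(2, 5, -2) = 5
root (O): min(6, 5) = 5
O at root wants the lowest of {A=6, B=5}, so chooses B.

B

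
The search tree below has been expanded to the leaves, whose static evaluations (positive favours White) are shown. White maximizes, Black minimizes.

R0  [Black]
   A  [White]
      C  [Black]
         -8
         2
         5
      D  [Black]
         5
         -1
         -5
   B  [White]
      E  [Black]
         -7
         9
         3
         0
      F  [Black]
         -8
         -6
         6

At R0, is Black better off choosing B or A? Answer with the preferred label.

E (Black): min(-7, 9, 3, 0) = -7
F (Black): min(-8, -6, 6) = -8
B (White): max(-7, -8) = -7
C (Black): min(-8, 2, 5) = -8
D (Black): min(5, -1, -5) = -5
A (White): max(-8, -5) = -5
Black prefers the lower value; B=-7, A=-5. B is better since -7 < -5.

B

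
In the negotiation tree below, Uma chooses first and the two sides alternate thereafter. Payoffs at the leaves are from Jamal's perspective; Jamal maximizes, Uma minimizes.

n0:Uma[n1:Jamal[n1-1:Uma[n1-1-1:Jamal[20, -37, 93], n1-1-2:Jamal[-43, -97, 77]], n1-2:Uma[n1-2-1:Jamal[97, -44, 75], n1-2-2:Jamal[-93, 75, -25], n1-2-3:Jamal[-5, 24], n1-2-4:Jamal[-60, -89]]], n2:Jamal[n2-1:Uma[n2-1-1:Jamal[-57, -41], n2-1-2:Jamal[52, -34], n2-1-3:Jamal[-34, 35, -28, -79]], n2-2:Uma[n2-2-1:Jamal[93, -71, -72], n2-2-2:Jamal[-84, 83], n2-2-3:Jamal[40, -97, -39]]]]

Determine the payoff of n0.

40

n1-1-1 (Jamal): max(20, -37, 93) = 93
n1-1-2 (Jamal): max(-43, -97, 77) = 77
n1-1 (Uma): min(93, 77) = 77
n1-2-1 (Jamal): max(97, -44, 75) = 97
n1-2-2 (Jamal): max(-93, 75, -25) = 75
n1-2-3 (Jamal): max(-5, 24) = 24
n1-2-4 (Jamal): max(-60, -89) = -60
n1-2 (Uma): min(97, 75, 24, -60) = -60
n1 (Jamal): max(77, -60) = 77
n2-1-1 (Jamal): max(-57, -41) = -41
n2-1-2 (Jamal): max(52, -34) = 52
n2-1-3 (Jamal): max(-34, 35, -28, -79) = 35
n2-1 (Uma): min(-41, 52, 35) = -41
n2-2-1 (Jamal): max(93, -71, -72) = 93
n2-2-2 (Jamal): max(-84, 83) = 83
n2-2-3 (Jamal): max(40, -97, -39) = 40
n2-2 (Uma): min(93, 83, 40) = 40
n2 (Jamal): max(-41, 40) = 40
n0 (Uma): min(77, 40) = 40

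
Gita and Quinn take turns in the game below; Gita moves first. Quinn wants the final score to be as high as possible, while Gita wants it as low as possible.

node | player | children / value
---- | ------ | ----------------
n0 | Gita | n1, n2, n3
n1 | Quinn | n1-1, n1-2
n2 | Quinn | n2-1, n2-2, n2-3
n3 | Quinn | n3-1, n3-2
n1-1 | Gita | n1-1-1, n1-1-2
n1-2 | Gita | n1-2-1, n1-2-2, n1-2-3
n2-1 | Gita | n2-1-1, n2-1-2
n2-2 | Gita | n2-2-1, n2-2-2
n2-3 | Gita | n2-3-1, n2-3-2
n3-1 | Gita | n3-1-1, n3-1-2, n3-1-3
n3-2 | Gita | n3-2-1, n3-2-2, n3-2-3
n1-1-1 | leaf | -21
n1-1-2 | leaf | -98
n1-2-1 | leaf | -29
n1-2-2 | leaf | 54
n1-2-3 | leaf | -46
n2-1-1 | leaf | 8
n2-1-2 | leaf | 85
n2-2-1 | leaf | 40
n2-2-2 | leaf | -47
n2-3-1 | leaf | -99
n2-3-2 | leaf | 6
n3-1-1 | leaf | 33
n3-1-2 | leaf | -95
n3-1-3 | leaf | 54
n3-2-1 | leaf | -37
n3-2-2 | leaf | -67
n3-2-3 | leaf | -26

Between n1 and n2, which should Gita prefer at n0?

n1-1 (Gita): min(-21, -98) = -98
n1-2 (Gita): min(-29, 54, -46) = -46
n1 (Quinn): max(-98, -46) = -46
n2-1 (Gita): min(8, 85) = 8
n2-2 (Gita): min(40, -47) = -47
n2-3 (Gita): min(-99, 6) = -99
n2 (Quinn): max(8, -47, -99) = 8
Gita prefers the lower value; n1=-46, n2=8. n1 is better since -46 < 8.

n1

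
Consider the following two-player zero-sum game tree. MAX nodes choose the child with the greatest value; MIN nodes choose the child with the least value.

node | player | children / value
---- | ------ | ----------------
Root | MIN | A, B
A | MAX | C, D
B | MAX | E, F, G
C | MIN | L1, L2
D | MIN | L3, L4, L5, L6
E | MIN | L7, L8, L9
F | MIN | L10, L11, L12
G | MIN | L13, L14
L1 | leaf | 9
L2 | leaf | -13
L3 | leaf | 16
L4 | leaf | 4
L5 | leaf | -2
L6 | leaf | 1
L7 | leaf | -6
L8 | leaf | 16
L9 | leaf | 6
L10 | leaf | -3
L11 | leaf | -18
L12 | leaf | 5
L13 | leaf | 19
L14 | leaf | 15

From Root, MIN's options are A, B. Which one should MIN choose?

C (MIN): min(9, -13) = -13
D (MIN): min(16, 4, -2, 1) = -2
A (MAX): max(-13, -2) = -2
E (MIN): min(-6, 16, 6) = -6
F (MIN): min(-3, -18, 5) = -18
G (MIN): min(19, 15) = 15
B (MAX): max(-6, -18, 15) = 15
Root (MIN): min(-2, 15) = -2
MIN at Root wants the lowest of {A=-2, B=15}, so chooses A.

A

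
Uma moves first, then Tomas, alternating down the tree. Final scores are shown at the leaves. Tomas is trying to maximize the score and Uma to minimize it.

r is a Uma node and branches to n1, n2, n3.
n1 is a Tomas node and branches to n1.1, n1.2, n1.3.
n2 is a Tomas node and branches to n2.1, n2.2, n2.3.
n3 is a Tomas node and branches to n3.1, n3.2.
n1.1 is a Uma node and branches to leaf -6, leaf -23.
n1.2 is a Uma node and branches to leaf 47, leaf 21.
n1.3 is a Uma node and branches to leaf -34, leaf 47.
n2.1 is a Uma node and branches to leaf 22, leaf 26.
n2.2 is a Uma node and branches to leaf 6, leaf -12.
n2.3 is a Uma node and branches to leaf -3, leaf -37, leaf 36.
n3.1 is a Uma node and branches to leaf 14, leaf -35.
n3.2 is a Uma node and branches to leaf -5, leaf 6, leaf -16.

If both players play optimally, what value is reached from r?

-16

n1.1 (Uma): min(-6, -23) = -23
n1.2 (Uma): min(47, 21) = 21
n1.3 (Uma): min(-34, 47) = -34
n1 (Tomas): max(-23, 21, -34) = 21
n2.1 (Uma): min(22, 26) = 22
n2.2 (Uma): min(6, -12) = -12
n2.3 (Uma): min(-3, -37, 36) = -37
n2 (Tomas): max(22, -12, -37) = 22
n3.1 (Uma): min(14, -35) = -35
n3.2 (Uma): min(-5, 6, -16) = -16
n3 (Tomas): max(-35, -16) = -16
r (Uma): min(21, 22, -16) = -16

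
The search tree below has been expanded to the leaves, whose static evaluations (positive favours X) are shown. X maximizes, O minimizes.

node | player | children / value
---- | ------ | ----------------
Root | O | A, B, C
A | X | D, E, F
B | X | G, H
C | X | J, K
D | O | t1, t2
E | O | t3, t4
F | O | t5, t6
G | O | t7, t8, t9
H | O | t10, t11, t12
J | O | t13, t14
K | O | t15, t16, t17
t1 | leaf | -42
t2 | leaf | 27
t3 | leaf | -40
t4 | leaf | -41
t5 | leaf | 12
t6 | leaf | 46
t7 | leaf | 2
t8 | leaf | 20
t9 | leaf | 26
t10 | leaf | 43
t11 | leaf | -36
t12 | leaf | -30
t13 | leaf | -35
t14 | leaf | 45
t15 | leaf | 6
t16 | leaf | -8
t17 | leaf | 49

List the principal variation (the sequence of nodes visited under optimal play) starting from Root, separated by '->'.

Root -> C -> K -> t16

D (O): min(-42, 27) = -42
E (O): min(-40, -41) = -41
F (O): min(12, 46) = 12
A (X): max(-42, -41, 12) = 12
G (O): min(2, 20, 26) = 2
H (O): min(43, -36, -30) = -36
B (X): max(2, -36) = 2
J (O): min(-35, 45) = -35
K (O): min(6, -8, 49) = -8
C (X): max(-35, -8) = -8
Root (O): min(12, 2, -8) = -8
At Root, O picks C (lowest: -8).
At C, X picks K (highest: -8).
At K, O picks t16 (lowest: -8).
Terminal value -8.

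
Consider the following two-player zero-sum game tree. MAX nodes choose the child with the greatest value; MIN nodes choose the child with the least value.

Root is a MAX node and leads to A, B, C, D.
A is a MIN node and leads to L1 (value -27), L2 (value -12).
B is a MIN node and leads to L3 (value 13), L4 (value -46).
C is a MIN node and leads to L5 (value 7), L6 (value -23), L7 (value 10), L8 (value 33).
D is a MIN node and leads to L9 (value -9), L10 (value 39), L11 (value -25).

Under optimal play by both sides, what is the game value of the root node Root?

-23

A (MIN): min(-27, -12) = -27
B (MIN): min(13, -46) = -46
C (MIN): min(7, -23, 10, 33) = -23
D (MIN): min(-9, 39, -25) = -25
Root (MAX): max(-27, -46, -23, -25) = -23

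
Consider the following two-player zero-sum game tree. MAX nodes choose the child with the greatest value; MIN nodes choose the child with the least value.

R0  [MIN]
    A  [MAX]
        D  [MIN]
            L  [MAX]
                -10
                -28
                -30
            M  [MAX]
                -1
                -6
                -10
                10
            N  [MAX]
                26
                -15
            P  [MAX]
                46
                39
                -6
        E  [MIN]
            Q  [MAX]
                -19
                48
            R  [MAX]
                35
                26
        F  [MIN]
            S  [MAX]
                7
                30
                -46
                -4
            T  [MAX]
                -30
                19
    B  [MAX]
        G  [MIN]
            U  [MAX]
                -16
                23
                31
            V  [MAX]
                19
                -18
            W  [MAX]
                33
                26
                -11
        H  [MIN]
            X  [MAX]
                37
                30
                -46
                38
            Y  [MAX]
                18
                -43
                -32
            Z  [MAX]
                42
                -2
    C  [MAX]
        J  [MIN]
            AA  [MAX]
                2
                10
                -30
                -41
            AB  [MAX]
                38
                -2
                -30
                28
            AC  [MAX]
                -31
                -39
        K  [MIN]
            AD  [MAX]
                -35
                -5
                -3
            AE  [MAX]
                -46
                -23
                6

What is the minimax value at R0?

L (MAX): max(-10, -28, -30) = -10
M (MAX): max(-1, -6, -10, 10) = 10
N (MAX): max(26, -15) = 26
P (MAX): max(46, 39, -6) = 46
D (MIN): min(-10, 10, 26, 46) = -10
Q (MAX): max(-19, 48) = 48
R (MAX): max(35, 26) = 35
E (MIN): min(48, 35) = 35
S (MAX): max(7, 30, -46, -4) = 30
T (MAX): max(-30, 19) = 19
F (MIN): min(30, 19) = 19
A (MAX): max(-10, 35, 19) = 35
U (MAX): max(-16, 23, 31) = 31
V (MAX): max(19, -18) = 19
W (MAX): max(33, 26, -11) = 33
G (MIN): min(31, 19, 33) = 19
X (MAX): max(37, 30, -46, 38) = 38
Y (MAX): max(18, -43, -32) = 18
Z (MAX): max(42, -2) = 42
H (MIN): min(38, 18, 42) = 18
B (MAX): max(19, 18) = 19
AA (MAX): max(2, 10, -30, -41) = 10
AB (MAX): max(38, -2, -30, 28) = 38
AC (MAX): max(-31, -39) = -31
J (MIN): min(10, 38, -31) = -31
AD (MAX): max(-35, -5, -3) = -3
AE (MAX): max(-46, -23, 6) = 6
K (MIN): min(-3, 6) = -3
C (MAX): max(-31, -3) = -3
R0 (MIN): min(35, 19, -3) = -3

-3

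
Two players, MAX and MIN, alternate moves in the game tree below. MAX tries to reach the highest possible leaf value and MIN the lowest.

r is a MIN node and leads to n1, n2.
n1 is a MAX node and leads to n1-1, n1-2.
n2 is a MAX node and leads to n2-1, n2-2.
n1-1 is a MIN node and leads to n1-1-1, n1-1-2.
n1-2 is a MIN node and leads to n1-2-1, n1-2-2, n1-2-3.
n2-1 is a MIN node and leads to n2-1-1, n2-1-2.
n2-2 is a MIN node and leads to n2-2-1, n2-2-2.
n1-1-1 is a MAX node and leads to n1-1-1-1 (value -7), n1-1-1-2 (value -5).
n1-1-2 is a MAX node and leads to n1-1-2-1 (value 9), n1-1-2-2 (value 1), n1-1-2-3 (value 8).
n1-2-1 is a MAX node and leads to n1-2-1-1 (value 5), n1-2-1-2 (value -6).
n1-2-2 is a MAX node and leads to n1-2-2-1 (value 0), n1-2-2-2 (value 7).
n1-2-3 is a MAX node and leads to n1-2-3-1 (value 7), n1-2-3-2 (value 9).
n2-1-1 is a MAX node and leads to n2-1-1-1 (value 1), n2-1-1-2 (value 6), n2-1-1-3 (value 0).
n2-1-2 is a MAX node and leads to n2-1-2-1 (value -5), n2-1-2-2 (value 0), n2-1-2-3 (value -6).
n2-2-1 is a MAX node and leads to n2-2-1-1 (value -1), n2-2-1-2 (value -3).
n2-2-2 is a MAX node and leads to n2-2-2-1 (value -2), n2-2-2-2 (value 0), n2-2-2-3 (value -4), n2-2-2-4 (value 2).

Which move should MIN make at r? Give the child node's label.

n2

n1-1-1 (MAX): max(-7, -5) = -5
n1-1-2 (MAX): max(9, 1, 8) = 9
n1-1 (MIN): min(-5, 9) = -5
n1-2-1 (MAX): max(5, -6) = 5
n1-2-2 (MAX): max(0, 7) = 7
n1-2-3 (MAX): max(7, 9) = 9
n1-2 (MIN): min(5, 7, 9) = 5
n1 (MAX): max(-5, 5) = 5
n2-1-1 (MAX): max(1, 6, 0) = 6
n2-1-2 (MAX): max(-5, 0, -6) = 0
n2-1 (MIN): min(6, 0) = 0
n2-2-1 (MAX): max(-1, -3) = -1
n2-2-2 (MAX): max(-2, 0, -4, 2) = 2
n2-2 (MIN): min(-1, 2) = -1
n2 (MAX): max(0, -1) = 0
r (MIN): min(5, 0) = 0
MIN at r wants the lowest of {n1=5, n2=0}, so chooses n2.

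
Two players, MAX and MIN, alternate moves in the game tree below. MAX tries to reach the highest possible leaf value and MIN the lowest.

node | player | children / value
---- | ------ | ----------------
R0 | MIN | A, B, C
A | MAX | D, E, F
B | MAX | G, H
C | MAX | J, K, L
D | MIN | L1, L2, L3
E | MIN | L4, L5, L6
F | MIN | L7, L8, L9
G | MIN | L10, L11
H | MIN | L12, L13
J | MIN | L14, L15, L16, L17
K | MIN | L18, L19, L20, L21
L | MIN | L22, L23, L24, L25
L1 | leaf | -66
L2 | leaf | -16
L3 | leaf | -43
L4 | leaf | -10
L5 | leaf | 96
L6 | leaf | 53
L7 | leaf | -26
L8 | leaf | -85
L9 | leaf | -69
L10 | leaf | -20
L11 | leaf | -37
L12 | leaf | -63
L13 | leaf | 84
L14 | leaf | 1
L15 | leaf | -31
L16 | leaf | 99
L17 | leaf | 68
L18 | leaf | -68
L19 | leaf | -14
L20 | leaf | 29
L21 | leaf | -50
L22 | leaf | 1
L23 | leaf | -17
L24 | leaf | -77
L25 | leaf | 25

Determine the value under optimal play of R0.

D (MIN): min(-66, -16, -43) = -66
E (MIN): min(-10, 96, 53) = -10
F (MIN): min(-26, -85, -69) = -85
A (MAX): max(-66, -10, -85) = -10
G (MIN): min(-20, -37) = -37
H (MIN): min(-63, 84) = -63
B (MAX): max(-37, -63) = -37
J (MIN): min(1, -31, 99, 68) = -31
K (MIN): min(-68, -14, 29, -50) = -68
L (MIN): min(1, -17, -77, 25) = -77
C (MAX): max(-31, -68, -77) = -31
R0 (MIN): min(-10, -37, -31) = -37

-37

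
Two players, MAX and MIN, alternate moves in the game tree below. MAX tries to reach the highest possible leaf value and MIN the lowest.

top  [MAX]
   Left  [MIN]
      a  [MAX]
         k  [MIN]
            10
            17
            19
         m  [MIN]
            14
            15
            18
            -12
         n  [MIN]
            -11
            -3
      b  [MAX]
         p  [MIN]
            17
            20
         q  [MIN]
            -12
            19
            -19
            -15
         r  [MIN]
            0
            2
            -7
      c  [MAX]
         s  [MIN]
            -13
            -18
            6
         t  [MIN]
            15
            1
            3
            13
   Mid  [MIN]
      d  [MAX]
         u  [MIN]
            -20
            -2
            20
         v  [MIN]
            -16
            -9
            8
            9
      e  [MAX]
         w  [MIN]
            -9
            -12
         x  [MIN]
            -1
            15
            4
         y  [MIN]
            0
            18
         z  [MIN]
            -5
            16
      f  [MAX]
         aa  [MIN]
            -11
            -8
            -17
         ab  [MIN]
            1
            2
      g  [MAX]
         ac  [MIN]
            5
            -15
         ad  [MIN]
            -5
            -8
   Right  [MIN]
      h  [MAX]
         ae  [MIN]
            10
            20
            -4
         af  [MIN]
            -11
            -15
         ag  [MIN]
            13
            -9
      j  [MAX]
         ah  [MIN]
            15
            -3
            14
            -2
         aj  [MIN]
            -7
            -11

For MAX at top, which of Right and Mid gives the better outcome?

ae (MIN): min(10, 20, -4) = -4
af (MIN): min(-11, -15) = -15
ag (MIN): min(13, -9) = -9
h (MAX): max(-4, -15, -9) = -4
ah (MIN): min(15, -3, 14, -2) = -3
aj (MIN): min(-7, -11) = -11
j (MAX): max(-3, -11) = -3
Right (MIN): min(-4, -3) = -4
u (MIN): min(-20, -2, 20) = -20
v (MIN): min(-16, -9, 8, 9) = -16
d (MAX): max(-20, -16) = -16
w (MIN): min(-9, -12) = -12
x (MIN): min(-1, 15, 4) = -1
y (MIN): min(0, 18) = 0
z (MIN): min(-5, 16) = -5
e (MAX): max(-12, -1, 0, -5) = 0
aa (MIN): min(-11, -8, -17) = -17
ab (MIN): min(1, 2) = 1
f (MAX): max(-17, 1) = 1
ac (MIN): min(5, -15) = -15
ad (MIN): min(-5, -8) = -8
g (MAX): max(-15, -8) = -8
Mid (MIN): min(-16, 0, 1, -8) = -16
MAX prefers the higher value; Right=-4, Mid=-16. Right is better since -4 > -16.

Right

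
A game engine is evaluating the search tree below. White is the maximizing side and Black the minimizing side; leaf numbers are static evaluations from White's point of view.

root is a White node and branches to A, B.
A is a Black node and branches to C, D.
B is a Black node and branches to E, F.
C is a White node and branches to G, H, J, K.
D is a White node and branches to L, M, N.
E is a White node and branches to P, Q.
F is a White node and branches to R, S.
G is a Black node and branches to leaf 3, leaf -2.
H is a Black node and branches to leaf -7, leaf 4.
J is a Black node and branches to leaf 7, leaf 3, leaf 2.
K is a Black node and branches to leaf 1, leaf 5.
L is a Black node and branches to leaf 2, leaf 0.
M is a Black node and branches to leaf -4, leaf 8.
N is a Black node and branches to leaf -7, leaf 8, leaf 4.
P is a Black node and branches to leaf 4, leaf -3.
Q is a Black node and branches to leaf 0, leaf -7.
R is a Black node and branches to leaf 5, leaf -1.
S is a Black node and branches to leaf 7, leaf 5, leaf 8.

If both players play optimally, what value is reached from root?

G (Black): min(3, -2) = -2
H (Black): min(-7, 4) = -7
J (Black): min(7, 3, 2) = 2
K (Black): min(1, 5) = 1
C (White): max(-2, -7, 2, 1) = 2
L (Black): min(2, 0) = 0
M (Black): min(-4, 8) = -4
N (Black): min(-7, 8, 4) = -7
D (White): max(0, -4, -7) = 0
A (Black): min(2, 0) = 0
P (Black): min(4, -3) = -3
Q (Black): min(0, -7) = -7
E (White): max(-3, -7) = -3
R (Black): min(5, -1) = -1
S (Black): min(7, 5, 8) = 5
F (White): max(-1, 5) = 5
B (Black): min(-3, 5) = -3
root (White): max(0, -3) = 0

0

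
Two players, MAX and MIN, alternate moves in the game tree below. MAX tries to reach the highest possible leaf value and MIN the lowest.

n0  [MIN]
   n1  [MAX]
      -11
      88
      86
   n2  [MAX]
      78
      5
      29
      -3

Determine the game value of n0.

78

n1 (MAX): max(-11, 88, 86) = 88
n2 (MAX): max(78, 5, 29, -3) = 78
n0 (MIN): min(88, 78) = 78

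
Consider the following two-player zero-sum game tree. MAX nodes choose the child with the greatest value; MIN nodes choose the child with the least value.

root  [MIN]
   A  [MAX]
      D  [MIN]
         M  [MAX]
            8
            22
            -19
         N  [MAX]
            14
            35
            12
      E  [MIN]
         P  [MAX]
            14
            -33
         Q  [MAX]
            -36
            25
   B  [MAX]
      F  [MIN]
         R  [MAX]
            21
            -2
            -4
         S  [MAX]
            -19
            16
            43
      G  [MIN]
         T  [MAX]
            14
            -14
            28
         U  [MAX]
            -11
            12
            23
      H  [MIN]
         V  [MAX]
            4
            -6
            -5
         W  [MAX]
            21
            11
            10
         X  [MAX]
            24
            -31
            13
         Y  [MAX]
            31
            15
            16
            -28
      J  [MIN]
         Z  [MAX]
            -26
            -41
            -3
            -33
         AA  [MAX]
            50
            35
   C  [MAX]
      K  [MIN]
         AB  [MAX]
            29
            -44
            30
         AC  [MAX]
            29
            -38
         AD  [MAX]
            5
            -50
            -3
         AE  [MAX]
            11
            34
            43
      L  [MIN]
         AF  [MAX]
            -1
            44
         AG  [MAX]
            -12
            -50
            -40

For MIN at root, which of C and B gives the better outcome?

C

AB (MAX): max(29, -44, 30) = 30
AC (MAX): max(29, -38) = 29
AD (MAX): max(5, -50, -3) = 5
AE (MAX): max(11, 34, 43) = 43
K (MIN): min(30, 29, 5, 43) = 5
AF (MAX): max(-1, 44) = 44
AG (MAX): max(-12, -50, -40) = -12
L (MIN): min(44, -12) = -12
C (MAX): max(5, -12) = 5
R (MAX): max(21, -2, -4) = 21
S (MAX): max(-19, 16, 43) = 43
F (MIN): min(21, 43) = 21
T (MAX): max(14, -14, 28) = 28
U (MAX): max(-11, 12, 23) = 23
G (MIN): min(28, 23) = 23
V (MAX): max(4, -6, -5) = 4
W (MAX): max(21, 11, 10) = 21
X (MAX): max(24, -31, 13) = 24
Y (MAX): max(31, 15, 16, -28) = 31
H (MIN): min(4, 21, 24, 31) = 4
Z (MAX): max(-26, -41, -3, -33) = -3
AA (MAX): max(50, 35) = 50
J (MIN): min(-3, 50) = -3
B (MAX): max(21, 23, 4, -3) = 23
MIN prefers the lower value; C=5, B=23. C is better since 5 < 23.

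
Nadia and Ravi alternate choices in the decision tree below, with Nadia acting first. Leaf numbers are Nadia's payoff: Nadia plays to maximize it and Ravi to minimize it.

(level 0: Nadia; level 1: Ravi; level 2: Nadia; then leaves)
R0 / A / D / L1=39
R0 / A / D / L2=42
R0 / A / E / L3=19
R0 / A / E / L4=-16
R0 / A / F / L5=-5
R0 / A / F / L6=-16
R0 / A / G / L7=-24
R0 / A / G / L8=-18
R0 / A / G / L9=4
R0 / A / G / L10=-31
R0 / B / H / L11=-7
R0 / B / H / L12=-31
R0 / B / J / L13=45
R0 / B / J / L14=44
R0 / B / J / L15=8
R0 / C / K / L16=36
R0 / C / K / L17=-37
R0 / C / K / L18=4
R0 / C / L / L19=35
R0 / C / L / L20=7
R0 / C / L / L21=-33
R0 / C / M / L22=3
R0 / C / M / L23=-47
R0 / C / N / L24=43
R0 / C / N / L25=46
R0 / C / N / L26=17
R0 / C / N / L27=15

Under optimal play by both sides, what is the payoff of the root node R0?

3

D (Nadia): max(39, 42) = 42
E (Nadia): max(19, -16) = 19
F (Nadia): max(-5, -16) = -5
G (Nadia): max(-24, -18, 4, -31) = 4
A (Ravi): min(42, 19, -5, 4) = -5
H (Nadia): max(-7, -31) = -7
J (Nadia): max(45, 44, 8) = 45
B (Ravi): min(-7, 45) = -7
K (Nadia): max(36, -37, 4) = 36
L (Nadia): max(35, 7, -33) = 35
M (Nadia): max(3, -47) = 3
N (Nadia): max(43, 46, 17, 15) = 46
C (Ravi): min(36, 35, 3, 46) = 3
R0 (Nadia): max(-5, -7, 3) = 3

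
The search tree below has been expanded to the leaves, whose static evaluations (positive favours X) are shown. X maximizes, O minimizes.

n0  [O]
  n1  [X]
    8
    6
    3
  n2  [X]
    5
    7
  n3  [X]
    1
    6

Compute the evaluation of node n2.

7

n2 (X): max(5, 7) = 7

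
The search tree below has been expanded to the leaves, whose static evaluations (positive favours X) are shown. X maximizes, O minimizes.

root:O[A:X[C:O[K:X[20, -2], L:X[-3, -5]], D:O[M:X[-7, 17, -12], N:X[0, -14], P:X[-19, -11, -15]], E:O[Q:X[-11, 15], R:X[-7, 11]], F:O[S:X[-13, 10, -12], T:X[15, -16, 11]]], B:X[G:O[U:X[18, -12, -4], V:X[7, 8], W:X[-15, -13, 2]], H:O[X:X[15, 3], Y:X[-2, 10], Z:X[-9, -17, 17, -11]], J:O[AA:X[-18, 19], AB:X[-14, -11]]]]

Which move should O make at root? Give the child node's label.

B

K (X): max(20, -2) = 20
L (X): max(-3, -5) = -3
C (O): min(20, -3) = -3
M (X): max(-7, 17, -12) = 17
N (X): max(0, -14) = 0
P (X): max(-19, -11, -15) = -11
D (O): min(17, 0, -11) = -11
Q (X): max(-11, 15) = 15
R (X): max(-7, 11) = 11
E (O): min(15, 11) = 11
S (X): max(-13, 10, -12) = 10
T (X): max(15, -16, 11) = 15
F (O): min(10, 15) = 10
A (X): max(-3, -11, 11, 10) = 11
U (X): max(18, -12, -4) = 18
V (X): max(7, 8) = 8
W (X): max(-15, -13, 2) = 2
G (O): min(18, 8, 2) = 2
X (X): max(15, 3) = 15
Y (X): max(-2, 10) = 10
Z (X): max(-9, -17, 17, -11) = 17
H (O): min(15, 10, 17) = 10
AA (X): max(-18, 19) = 19
AB (X): max(-14, -11) = -11
J (O): min(19, -11) = -11
B (X): max(2, 10, -11) = 10
root (O): min(11, 10) = 10
O at root wants the lowest of {A=11, B=10}, so chooses B.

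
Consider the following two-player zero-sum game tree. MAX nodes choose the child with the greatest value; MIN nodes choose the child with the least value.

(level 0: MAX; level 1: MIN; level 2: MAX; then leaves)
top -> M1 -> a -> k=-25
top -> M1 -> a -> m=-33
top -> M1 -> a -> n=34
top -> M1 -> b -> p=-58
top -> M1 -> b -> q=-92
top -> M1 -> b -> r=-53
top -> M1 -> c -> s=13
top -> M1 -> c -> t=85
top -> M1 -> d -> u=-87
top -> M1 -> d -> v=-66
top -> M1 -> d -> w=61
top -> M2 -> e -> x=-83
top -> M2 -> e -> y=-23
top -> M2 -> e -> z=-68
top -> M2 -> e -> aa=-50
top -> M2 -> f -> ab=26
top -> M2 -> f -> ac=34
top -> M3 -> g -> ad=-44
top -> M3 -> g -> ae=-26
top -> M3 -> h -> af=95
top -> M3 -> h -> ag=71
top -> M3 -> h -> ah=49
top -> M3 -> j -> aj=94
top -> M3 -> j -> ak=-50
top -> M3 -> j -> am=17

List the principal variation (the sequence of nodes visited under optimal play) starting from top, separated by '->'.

top -> M2 -> e -> y

a (MAX): max(-25, -33, 34) = 34
b (MAX): max(-58, -92, -53) = -53
c (MAX): max(13, 85) = 85
d (MAX): max(-87, -66, 61) = 61
M1 (MIN): min(34, -53, 85, 61) = -53
e (MAX): max(-83, -23, -68, -50) = -23
f (MAX): max(26, 34) = 34
M2 (MIN): min(-23, 34) = -23
g (MAX): max(-44, -26) = -26
h (MAX): max(95, 71, 49) = 95
j (MAX): max(94, -50, 17) = 94
M3 (MIN): min(-26, 95, 94) = -26
top (MAX): max(-53, -23, -26) = -23
At top, MAX picks M2 (highest: -23).
At M2, MIN picks e (lowest: -23).
At e, MAX picks y (highest: -23).
Terminal value -23.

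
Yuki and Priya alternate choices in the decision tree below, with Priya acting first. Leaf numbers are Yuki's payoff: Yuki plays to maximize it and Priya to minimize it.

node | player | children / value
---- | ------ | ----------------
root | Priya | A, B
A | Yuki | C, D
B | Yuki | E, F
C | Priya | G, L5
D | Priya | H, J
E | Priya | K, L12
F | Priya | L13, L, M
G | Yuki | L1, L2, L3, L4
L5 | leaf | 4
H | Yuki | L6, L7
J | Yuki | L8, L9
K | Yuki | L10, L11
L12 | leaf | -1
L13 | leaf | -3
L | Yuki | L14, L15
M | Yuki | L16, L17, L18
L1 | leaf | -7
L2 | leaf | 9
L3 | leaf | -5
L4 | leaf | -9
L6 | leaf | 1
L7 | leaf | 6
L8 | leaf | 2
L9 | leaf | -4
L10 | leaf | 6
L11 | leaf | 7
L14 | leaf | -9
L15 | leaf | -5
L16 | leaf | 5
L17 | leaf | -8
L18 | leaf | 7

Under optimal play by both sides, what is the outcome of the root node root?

G (Yuki): max(-7, 9, -5, -9) = 9
C (Priya): min(9, 4) = 4
H (Yuki): max(1, 6) = 6
J (Yuki): max(2, -4) = 2
D (Priya): min(6, 2) = 2
A (Yuki): max(4, 2) = 4
K (Yuki): max(6, 7) = 7
E (Priya): min(7, -1) = -1
L (Yuki): max(-9, -5) = -5
M (Yuki): max(5, -8, 7) = 7
F (Priya): min(-3, -5, 7) = -5
B (Yuki): max(-1, -5) = -1
root (Priya): min(4, -1) = -1

-1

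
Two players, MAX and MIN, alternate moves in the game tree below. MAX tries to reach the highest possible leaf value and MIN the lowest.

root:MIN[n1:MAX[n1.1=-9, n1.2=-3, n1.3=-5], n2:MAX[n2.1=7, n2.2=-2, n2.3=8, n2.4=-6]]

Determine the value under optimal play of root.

-3

n1 (MAX): max(-9, -3, -5) = -3
n2 (MAX): max(7, -2, 8, -6) = 8
root (MIN): min(-3, 8) = -3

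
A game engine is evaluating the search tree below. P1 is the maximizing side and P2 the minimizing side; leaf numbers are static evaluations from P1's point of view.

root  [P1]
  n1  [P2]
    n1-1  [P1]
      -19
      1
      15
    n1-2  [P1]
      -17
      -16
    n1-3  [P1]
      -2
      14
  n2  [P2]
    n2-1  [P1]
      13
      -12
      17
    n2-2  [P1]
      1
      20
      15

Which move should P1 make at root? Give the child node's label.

n1-1 (P1): max(-19, 1, 15) = 15
n1-2 (P1): max(-17, -16) = -16
n1-3 (P1): max(-2, 14) = 14
n1 (P2): min(15, -16, 14) = -16
n2-1 (P1): max(13, -12, 17) = 17
n2-2 (P1): max(1, 20, 15) = 20
n2 (P2): min(17, 20) = 17
root (P1): max(-16, 17) = 17
P1 at root wants the highest of {n1=-16, n2=17}, so chooses n2.

n2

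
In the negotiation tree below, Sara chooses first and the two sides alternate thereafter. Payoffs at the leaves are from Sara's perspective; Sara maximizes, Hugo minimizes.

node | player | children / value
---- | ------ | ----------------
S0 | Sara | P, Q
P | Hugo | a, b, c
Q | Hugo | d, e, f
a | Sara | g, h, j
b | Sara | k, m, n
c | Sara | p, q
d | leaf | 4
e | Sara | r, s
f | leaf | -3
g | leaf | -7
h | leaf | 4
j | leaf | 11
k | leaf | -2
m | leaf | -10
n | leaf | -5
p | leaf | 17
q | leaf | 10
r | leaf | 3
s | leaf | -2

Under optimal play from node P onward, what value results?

a (Sara): max(-7, 4, 11) = 11
b (Sara): max(-2, -10, -5) = -2
c (Sara): max(17, 10) = 17
P (Hugo): min(11, -2, 17) = -2

-2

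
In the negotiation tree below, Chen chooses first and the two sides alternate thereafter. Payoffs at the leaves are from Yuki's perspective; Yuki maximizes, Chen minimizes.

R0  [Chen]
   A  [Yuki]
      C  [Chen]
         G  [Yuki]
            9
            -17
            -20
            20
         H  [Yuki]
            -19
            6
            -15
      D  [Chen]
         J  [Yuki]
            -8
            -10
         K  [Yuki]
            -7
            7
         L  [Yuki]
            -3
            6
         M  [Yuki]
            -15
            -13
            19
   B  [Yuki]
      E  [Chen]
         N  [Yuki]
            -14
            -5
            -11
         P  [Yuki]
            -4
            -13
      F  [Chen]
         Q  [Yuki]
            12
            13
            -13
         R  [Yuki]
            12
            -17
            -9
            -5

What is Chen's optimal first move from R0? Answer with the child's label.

A

G (Yuki): max(9, -17, -20, 20) = 20
H (Yuki): max(-19, 6, -15) = 6
C (Chen): min(20, 6) = 6
J (Yuki): max(-8, -10) = -8
K (Yuki): max(-7, 7) = 7
L (Yuki): max(-3, 6) = 6
M (Yuki): max(-15, -13, 19) = 19
D (Chen): min(-8, 7, 6, 19) = -8
A (Yuki): max(6, -8) = 6
N (Yuki): max(-14, -5, -11) = -5
P (Yuki): max(-4, -13) = -4
E (Chen): min(-5, -4) = -5
Q (Yuki): max(12, 13, -13) = 13
R (Yuki): max(12, -17, -9, -5) = 12
F (Chen): min(13, 12) = 12
B (Yuki): max(-5, 12) = 12
R0 (Chen): min(6, 12) = 6
Chen at R0 wants the lowest of {A=6, B=12}, so chooses A.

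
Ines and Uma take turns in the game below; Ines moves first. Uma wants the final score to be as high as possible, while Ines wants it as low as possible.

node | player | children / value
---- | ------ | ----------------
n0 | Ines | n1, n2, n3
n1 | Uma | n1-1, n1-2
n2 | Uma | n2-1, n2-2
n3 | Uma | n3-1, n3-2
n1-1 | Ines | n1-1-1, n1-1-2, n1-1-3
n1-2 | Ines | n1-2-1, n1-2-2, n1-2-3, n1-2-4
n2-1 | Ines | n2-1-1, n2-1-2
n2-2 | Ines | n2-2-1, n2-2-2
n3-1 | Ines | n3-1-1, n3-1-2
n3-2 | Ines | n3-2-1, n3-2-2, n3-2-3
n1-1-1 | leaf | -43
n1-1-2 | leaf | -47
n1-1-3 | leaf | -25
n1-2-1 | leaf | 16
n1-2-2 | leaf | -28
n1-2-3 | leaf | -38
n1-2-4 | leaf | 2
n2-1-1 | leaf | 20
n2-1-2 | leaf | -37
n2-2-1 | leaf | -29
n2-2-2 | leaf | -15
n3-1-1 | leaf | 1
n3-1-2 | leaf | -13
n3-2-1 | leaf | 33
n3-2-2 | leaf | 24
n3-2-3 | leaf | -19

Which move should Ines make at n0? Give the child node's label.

n1

n1-1 (Ines): min(-43, -47, -25) = -47
n1-2 (Ines): min(16, -28, -38, 2) = -38
n1 (Uma): max(-47, -38) = -38
n2-1 (Ines): min(20, -37) = -37
n2-2 (Ines): min(-29, -15) = -29
n2 (Uma): max(-37, -29) = -29
n3-1 (Ines): min(1, -13) = -13
n3-2 (Ines): min(33, 24, -19) = -19
n3 (Uma): max(-13, -19) = -13
n0 (Ines): min(-38, -29, -13) = -38
Ines at n0 wants the lowest of {n1=-38, n2=-29, n3=-13}, so chooses n1.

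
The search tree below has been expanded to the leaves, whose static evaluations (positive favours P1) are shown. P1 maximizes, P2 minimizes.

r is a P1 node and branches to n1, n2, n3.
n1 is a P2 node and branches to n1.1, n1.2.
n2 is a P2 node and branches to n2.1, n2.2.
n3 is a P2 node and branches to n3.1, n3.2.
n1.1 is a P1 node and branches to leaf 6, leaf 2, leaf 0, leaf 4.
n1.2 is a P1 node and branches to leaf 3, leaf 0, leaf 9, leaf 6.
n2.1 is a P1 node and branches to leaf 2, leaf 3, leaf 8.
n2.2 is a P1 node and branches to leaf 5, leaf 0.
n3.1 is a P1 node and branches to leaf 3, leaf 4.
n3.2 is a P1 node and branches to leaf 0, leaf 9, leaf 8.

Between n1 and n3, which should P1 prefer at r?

n1.1 (P1): max(6, 2, 0, 4) = 6
n1.2 (P1): max(3, 0, 9, 6) = 9
n1 (P2): min(6, 9) = 6
n3.1 (P1): max(3, 4) = 4
n3.2 (P1): max(0, 9, 8) = 9
n3 (P2): min(4, 9) = 4
P1 prefers the higher value; n1=6, n3=4. n1 is better since 6 > 4.

n1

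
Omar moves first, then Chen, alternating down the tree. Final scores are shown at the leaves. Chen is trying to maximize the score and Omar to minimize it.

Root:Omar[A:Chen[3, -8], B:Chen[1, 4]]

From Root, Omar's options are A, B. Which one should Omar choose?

A (Chen): max(3, -8) = 3
B (Chen): max(1, 4) = 4
Root (Omar): min(3, 4) = 3
Omar at Root wants the lowest of {A=3, B=4}, so chooses A.

A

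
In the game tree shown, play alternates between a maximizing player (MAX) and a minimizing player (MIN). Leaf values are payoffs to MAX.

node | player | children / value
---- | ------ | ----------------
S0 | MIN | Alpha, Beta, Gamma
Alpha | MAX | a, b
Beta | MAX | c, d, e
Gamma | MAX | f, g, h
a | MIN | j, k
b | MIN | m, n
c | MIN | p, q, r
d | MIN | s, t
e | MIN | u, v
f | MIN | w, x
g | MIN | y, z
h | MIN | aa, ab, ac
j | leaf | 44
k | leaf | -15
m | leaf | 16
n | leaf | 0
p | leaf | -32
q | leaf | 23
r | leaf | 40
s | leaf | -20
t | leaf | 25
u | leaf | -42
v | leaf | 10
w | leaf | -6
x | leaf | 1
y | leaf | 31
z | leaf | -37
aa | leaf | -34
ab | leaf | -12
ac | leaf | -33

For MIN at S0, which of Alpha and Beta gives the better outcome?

Beta

a (MIN): min(44, -15) = -15
b (MIN): min(16, 0) = 0
Alpha (MAX): max(-15, 0) = 0
c (MIN): min(-32, 23, 40) = -32
d (MIN): min(-20, 25) = -20
e (MIN): min(-42, 10) = -42
Beta (MAX): max(-32, -20, -42) = -20
MIN prefers the lower value; Alpha=0, Beta=-20. Beta is better since -20 < 0.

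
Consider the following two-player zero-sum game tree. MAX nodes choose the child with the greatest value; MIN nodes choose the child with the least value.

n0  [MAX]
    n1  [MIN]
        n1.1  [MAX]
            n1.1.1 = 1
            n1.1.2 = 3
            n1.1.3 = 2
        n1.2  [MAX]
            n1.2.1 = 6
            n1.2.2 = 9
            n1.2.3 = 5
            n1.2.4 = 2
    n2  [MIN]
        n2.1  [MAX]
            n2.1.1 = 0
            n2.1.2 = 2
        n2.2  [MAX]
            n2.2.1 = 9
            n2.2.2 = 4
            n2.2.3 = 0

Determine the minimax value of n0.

n1.1 (MAX): max(1, 3, 2) = 3
n1.2 (MAX): max(6, 9, 5, 2) = 9
n1 (MIN): min(3, 9) = 3
n2.1 (MAX): max(0, 2) = 2
n2.2 (MAX): max(9, 4, 0) = 9
n2 (MIN): min(2, 9) = 2
n0 (MAX): max(3, 2) = 3

3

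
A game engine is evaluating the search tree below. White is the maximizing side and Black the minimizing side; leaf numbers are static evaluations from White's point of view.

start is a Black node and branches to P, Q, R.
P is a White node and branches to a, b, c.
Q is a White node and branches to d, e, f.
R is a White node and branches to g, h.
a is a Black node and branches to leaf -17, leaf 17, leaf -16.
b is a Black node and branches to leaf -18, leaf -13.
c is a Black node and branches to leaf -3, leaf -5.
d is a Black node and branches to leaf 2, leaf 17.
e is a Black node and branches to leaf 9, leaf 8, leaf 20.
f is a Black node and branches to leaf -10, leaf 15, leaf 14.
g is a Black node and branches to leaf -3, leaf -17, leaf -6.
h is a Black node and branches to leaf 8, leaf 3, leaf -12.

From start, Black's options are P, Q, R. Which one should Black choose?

R

a (Black): min(-17, 17, -16) = -17
b (Black): min(-18, -13) = -18
c (Black): min(-3, -5) = -5
P (White): max(-17, -18, -5) = -5
d (Black): min(2, 17) = 2
e (Black): min(9, 8, 20) = 8
f (Black): min(-10, 15, 14) = -10
Q (White): max(2, 8, -10) = 8
g (Black): min(-3, -17, -6) = -17
h (Black): min(8, 3, -12) = -12
R (White): max(-17, -12) = -12
start (Black): min(-5, 8, -12) = -12
Black at start wants the lowest of {P=-5, Q=8, R=-12}, so chooses R.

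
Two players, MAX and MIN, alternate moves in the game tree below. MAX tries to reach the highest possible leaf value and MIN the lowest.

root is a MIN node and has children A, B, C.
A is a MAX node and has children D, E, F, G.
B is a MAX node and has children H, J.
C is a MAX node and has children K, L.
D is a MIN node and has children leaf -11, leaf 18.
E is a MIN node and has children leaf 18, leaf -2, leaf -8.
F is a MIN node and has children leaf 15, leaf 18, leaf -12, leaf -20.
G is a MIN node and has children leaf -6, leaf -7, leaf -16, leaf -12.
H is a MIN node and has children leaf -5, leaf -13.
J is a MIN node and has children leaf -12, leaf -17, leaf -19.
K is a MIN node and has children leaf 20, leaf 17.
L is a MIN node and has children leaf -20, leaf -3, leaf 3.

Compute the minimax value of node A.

D (MIN): min(-11, 18) = -11
E (MIN): min(18, -2, -8) = -8
F (MIN): min(15, 18, -12, -20) = -20
G (MIN): min(-6, -7, -16, -12) = -16
A (MAX): max(-11, -8, -20, -16) = -8

-8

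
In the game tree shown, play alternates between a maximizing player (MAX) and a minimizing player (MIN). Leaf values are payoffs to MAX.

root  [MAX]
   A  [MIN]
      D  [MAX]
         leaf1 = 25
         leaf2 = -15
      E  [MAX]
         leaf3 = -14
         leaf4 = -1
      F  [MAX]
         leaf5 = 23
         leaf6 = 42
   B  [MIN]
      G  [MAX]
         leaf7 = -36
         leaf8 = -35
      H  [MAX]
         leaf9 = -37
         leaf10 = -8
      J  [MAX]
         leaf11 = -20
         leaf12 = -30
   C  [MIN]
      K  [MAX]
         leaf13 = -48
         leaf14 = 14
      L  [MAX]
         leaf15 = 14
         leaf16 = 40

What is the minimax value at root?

D (MAX): max(25, -15) = 25
E (MAX): max(-14, -1) = -1
F (MAX): max(23, 42) = 42
A (MIN): min(25, -1, 42) = -1
G (MAX): max(-36, -35) = -35
H (MAX): max(-37, -8) = -8
J (MAX): max(-20, -30) = -20
B (MIN): min(-35, -8, -20) = -35
K (MAX): max(-48, 14) = 14
L (MAX): max(14, 40) = 40
C (MIN): min(14, 40) = 14
root (MAX): max(-1, -35, 14) = 14

14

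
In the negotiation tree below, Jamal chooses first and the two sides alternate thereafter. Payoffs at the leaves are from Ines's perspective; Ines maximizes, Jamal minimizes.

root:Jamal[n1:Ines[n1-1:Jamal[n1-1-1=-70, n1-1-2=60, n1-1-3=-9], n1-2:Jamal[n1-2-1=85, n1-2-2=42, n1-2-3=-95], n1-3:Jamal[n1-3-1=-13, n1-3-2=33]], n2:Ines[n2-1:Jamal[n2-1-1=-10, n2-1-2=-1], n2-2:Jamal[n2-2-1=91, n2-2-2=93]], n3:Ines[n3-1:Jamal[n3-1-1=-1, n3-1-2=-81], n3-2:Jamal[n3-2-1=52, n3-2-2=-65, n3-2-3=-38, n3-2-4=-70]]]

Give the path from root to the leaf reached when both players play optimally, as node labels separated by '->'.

root -> n3 -> n3-2 -> n3-2-4

n1-1 (Jamal): min(-70, 60, -9) = -70
n1-2 (Jamal): min(85, 42, -95) = -95
n1-3 (Jamal): min(-13, 33) = -13
n1 (Ines): max(-70, -95, -13) = -13
n2-1 (Jamal): min(-10, -1) = -10
n2-2 (Jamal): min(91, 93) = 91
n2 (Ines): max(-10, 91) = 91
n3-1 (Jamal): min(-1, -81) = -81
n3-2 (Jamal): min(52, -65, -38, -70) = -70
n3 (Ines): max(-81, -70) = -70
root (Jamal): min(-13, 91, -70) = -70
At root, Jamal picks n3 (lowest: -70).
At n3, Ines picks n3-2 (highest: -70).
At n3-2, Jamal picks n3-2-4 (lowest: -70).
Terminal value -70.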